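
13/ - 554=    - 13/554=- 0.02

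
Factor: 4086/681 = 6 = 2^1*3^1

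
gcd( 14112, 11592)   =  504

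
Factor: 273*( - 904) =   -  246792 = - 2^3*3^1*7^1 * 13^1*113^1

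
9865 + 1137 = 11002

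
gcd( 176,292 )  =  4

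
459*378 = 173502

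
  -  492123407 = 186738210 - 678861617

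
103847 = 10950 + 92897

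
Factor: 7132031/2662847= 11^( - 2)*59^(-1 ) * 373^ ( - 1) * 7132031^1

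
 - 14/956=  - 1 + 471/478= - 0.01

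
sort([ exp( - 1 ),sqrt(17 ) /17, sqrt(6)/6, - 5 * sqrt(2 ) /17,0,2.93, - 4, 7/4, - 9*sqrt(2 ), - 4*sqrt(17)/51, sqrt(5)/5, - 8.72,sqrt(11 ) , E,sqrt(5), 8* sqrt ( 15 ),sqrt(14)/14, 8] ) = [ - 9*sqrt( 2), - 8.72 , - 4 ,- 5*sqrt(2)/17,  -  4*sqrt(17)/51, 0,sqrt (17)/17, sqrt(14 )/14,exp ( - 1),sqrt( 6)/6, sqrt( 5)/5 , 7/4, sqrt( 5 ),E , 2.93, sqrt( 11 ),8  ,  8*sqrt(15) ]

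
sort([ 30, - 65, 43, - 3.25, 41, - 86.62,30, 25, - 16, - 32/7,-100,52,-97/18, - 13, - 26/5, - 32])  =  [-100, - 86.62, - 65 ,  -  32,-16,-13, - 97/18, - 26/5, - 32/7,- 3.25,25,30,30, 41, 43,52]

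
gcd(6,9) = 3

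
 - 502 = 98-600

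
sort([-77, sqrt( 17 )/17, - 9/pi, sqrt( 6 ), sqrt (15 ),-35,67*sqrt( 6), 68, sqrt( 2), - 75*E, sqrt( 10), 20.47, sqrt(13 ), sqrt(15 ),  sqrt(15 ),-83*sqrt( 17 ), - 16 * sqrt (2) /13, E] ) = [-83 * sqrt( 17 ),-75*E, - 77, - 35, - 9/pi, - 16*sqrt( 2 ) /13, sqrt( 17 )/17, sqrt(2), sqrt (6 ),E,sqrt ( 10 ), sqrt (13),sqrt( 15), sqrt( 15), sqrt( 15 ), 20.47, 68, 67*sqrt(6)]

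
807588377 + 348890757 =1156479134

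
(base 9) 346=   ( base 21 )dc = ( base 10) 285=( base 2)100011101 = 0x11d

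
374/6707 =374/6707 = 0.06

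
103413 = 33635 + 69778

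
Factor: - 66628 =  - 2^2 * 16657^1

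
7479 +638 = 8117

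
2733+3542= 6275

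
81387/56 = 1453 + 19/56 = 1453.34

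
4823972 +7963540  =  12787512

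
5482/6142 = 2741/3071=0.89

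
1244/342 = 622/171 = 3.64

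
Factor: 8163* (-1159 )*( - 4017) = 38004503589 = 3^3*13^1*19^1*61^1*103^1*907^1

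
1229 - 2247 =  - 1018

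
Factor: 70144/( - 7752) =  - 8768/969= - 2^6*3^( - 1)*17^( - 1)*19^( - 1)*137^1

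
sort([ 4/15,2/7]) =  [4/15, 2/7]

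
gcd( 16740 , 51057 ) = 837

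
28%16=12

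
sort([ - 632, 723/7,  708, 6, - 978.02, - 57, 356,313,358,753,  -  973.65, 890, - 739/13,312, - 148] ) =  [ - 978.02, - 973.65,-632, - 148,-57,-739/13,  6,723/7,312, 313, 356,  358, 708, 753,890 ] 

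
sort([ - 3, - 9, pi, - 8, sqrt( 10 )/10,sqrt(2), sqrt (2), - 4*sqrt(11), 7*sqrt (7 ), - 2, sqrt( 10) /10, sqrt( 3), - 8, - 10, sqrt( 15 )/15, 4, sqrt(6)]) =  [ - 4*sqrt(11), - 10, - 9 , - 8,  -  8,- 3, - 2 , sqrt(15 )/15, sqrt( 10) /10, sqrt(10) /10,sqrt(2 ),sqrt( 2 ), sqrt(3 ) , sqrt(6),pi, 4, 7 * sqrt(7 )]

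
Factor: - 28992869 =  - 28992869^1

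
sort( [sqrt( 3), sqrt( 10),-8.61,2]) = [ - 8.61,sqrt( 3),  2, sqrt( 10)]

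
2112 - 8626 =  - 6514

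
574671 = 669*859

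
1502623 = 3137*479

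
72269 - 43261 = 29008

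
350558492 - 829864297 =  - 479305805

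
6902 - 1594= 5308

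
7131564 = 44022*162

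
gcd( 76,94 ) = 2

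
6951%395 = 236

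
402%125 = 27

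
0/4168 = 0= 0.00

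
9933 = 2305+7628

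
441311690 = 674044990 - 232733300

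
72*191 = 13752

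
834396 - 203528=630868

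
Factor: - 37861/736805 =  - 5^( - 1)*23^( - 1)*43^( - 1)*149^( - 1 )*37861^1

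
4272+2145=6417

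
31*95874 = 2972094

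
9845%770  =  605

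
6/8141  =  6/8141 = 0.00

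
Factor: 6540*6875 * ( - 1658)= - 74547825000=-2^3*3^1*5^5*11^1*109^1*829^1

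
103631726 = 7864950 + 95766776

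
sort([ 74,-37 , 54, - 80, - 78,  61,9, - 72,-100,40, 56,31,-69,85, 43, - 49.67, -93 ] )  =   [  -  100,-93,  -  80, - 78, -72, - 69,-49.67,-37,9, 31, 40, 43, 54, 56, 61, 74 , 85 ] 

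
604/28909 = 604/28909 = 0.02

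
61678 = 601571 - 539893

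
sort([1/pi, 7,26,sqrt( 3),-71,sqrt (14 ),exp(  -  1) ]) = [-71, 1/pi,exp( - 1),sqrt(3 ) , sqrt(14),7, 26]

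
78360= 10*7836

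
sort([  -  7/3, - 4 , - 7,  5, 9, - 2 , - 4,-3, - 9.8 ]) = [ - 9.8, - 7,  -  4, - 4,-3 ,-7/3, - 2,5, 9]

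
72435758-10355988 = 62079770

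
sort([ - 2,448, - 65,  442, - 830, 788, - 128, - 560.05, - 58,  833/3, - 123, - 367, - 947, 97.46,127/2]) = [-947, - 830, - 560.05, - 367,-128, - 123 , - 65,-58, - 2,127/2,97.46, 833/3, 442,448,788 ] 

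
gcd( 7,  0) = 7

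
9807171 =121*81051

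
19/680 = 19/680   =  0.03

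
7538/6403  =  7538/6403  =  1.18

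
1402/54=25 + 26/27 =25.96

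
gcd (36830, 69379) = 1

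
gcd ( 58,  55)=1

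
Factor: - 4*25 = - 100=- 2^2*5^2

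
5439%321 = 303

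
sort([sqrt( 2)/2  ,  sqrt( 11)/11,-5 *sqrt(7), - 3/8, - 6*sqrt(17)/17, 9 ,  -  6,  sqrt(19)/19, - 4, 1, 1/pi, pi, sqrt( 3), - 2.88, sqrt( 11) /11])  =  [-5*sqrt(7) , - 6, - 4, - 2.88, - 6*sqrt( 17)/17, - 3/8, sqrt(19 )/19, sqrt(11)/11, sqrt( 11) /11, 1/pi, sqrt ( 2) /2,  1,sqrt (3),  pi, 9]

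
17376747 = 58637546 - 41260799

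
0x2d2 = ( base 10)722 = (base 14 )398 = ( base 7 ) 2051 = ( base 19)200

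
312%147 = 18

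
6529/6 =6529/6 = 1088.17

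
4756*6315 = 30034140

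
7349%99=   23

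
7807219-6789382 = 1017837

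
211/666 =211/666 = 0.32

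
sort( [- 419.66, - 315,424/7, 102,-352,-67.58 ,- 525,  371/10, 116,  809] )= [-525, - 419.66, - 352,-315,  -  67.58, 371/10, 424/7,102, 116, 809]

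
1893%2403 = 1893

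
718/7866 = 359/3933 = 0.09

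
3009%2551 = 458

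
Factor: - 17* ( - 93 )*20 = 31620=2^2 * 3^1 * 5^1 * 17^1*31^1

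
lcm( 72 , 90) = 360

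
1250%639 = 611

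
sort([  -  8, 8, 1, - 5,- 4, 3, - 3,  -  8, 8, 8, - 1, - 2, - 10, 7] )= [ -10,-8, - 8, - 5, - 4, - 3, - 2 , - 1, 1, 3, 7,8, 8, 8 ]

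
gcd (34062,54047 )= 7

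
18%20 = 18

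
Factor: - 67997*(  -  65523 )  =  4455367431 = 3^1*97^1*701^1*21841^1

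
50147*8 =401176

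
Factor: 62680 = 2^3*5^1*1567^1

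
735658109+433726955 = 1169385064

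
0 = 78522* 0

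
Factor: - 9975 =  - 3^1*5^2*7^1*19^1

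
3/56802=1/18934 = 0.00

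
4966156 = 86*57746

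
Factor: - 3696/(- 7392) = 2^( - 1)=1/2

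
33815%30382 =3433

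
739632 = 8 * 92454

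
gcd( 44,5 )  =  1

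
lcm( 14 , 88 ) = 616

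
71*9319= 661649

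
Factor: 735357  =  3^1*7^1*19^2*97^1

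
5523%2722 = 79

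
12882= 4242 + 8640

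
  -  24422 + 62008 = 37586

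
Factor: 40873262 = 2^1*20436631^1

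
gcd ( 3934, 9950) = 2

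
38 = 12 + 26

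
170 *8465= 1439050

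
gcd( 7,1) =1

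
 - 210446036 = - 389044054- - 178598018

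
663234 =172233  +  491001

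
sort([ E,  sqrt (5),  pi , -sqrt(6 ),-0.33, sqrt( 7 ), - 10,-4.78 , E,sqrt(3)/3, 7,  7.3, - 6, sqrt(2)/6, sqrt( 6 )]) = [ - 10, - 6, - 4.78,-sqrt(6 ),-0.33, sqrt(2) /6,  sqrt(3)/3,  sqrt(5 ), sqrt( 6 ), sqrt(7),E, E,pi,  7, 7.3]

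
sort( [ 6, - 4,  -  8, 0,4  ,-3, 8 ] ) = [ - 8, - 4, - 3, 0,4, 6, 8 ] 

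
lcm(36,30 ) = 180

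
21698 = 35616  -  13918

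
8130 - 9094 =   -  964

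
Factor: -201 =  - 3^1*67^1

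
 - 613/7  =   - 88 + 3/7 = - 87.57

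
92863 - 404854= - 311991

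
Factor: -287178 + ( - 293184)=-580362 = - 2^1*3^1*197^1*491^1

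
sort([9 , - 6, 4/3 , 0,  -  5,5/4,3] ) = [ - 6, - 5, 0,5/4,4/3, 3 , 9 ]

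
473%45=23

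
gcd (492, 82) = 82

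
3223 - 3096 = 127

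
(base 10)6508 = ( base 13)2c68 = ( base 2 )1100101101100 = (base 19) I0A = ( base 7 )24655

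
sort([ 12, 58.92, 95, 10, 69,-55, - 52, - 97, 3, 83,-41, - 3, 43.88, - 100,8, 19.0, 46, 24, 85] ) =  [-100,-97, - 55  ,-52, - 41, - 3, 3, 8,10,12,19.0, 24, 43.88,46,58.92,  69,83,85 , 95 ] 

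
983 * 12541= 12327803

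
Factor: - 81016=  - 2^3*13^1*19^1*41^1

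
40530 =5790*7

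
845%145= 120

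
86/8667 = 86/8667 = 0.01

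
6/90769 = 6/90769 = 0.00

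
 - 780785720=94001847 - 874787567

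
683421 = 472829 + 210592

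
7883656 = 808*9757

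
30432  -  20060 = 10372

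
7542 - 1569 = 5973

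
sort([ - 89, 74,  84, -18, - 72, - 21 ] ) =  [ - 89, - 72, - 21, - 18,  74, 84] 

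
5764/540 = 1441/135 = 10.67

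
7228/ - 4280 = -1807/1070 = - 1.69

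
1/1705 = 1/1705  =  0.00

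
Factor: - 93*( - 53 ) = 3^1*31^1*53^1 = 4929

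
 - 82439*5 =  - 412195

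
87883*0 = 0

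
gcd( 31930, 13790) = 10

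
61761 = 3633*17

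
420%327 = 93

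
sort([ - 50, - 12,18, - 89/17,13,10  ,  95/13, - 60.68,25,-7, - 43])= [ - 60.68, - 50, - 43,  -  12, - 7, - 89/17, 95/13, 10, 13,18,25]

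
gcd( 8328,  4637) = 1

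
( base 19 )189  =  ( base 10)522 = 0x20a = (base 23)mg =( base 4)20022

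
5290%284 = 178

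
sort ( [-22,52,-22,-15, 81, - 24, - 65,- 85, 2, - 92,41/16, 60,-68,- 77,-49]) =[-92, - 85, - 77,- 68,  -  65, - 49, - 24, - 22, - 22,-15, 2, 41/16, 52,60, 81] 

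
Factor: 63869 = 13^1*17^3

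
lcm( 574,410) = 2870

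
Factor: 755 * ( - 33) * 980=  -24416700 = - 2^2*3^1 * 5^2*7^2*11^1* 151^1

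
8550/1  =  8550=8550.00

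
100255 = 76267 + 23988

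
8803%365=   43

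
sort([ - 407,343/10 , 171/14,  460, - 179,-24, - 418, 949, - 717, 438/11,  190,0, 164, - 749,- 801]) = [- 801, - 749,-717,  -  418, - 407, - 179, - 24, 0,171/14, 343/10,  438/11,164,  190  ,  460,  949]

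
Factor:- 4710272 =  - 2^7*7^2* 751^1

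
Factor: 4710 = 2^1*3^1*5^1 * 157^1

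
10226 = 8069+2157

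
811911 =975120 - 163209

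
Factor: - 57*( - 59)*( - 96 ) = - 322848 = - 2^5* 3^2*19^1*59^1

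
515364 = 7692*67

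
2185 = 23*95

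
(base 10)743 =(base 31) NU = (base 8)1347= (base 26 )12f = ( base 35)L8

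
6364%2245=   1874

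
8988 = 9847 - 859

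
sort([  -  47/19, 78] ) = [ - 47/19 , 78]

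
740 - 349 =391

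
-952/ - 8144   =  119/1018 = 0.12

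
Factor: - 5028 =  - 2^2*3^1 *419^1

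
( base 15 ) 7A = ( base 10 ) 115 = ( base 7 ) 223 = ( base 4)1303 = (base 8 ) 163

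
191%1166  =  191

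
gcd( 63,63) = 63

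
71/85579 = 71/85579 = 0.00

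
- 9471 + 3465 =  - 6006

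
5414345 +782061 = 6196406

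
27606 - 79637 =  - 52031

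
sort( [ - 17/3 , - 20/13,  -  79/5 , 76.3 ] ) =[ - 79/5, - 17/3, - 20/13,76.3]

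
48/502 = 24/251 = 0.10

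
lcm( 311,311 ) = 311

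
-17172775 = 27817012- 44989787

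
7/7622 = 7/7622 =0.00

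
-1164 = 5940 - 7104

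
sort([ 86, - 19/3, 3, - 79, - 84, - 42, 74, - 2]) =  [ - 84, - 79, - 42, - 19/3 , - 2,3, 74, 86] 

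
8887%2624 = 1015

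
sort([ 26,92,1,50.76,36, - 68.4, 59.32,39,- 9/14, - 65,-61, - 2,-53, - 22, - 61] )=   [-68.4, - 65,-61, - 61, - 53, - 22,  -  2, - 9/14,  1,  26,36,39 , 50.76,  59.32, 92]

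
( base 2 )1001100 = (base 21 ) 3D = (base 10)76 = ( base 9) 84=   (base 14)56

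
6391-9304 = -2913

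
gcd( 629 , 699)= 1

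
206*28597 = 5890982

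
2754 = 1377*2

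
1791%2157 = 1791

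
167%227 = 167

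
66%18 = 12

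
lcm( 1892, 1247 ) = 54868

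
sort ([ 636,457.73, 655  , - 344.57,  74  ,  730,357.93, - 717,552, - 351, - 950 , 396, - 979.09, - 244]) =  [ - 979.09, - 950, - 717,-351, - 344.57, - 244, 74, 357.93,396, 457.73 , 552,636,  655, 730 ] 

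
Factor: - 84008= - 2^3*10501^1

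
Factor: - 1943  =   - 29^1*67^1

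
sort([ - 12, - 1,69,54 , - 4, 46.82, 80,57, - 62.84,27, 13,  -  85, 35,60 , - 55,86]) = [ -85,  -  62.84, - 55 , - 12, - 4, - 1, 13,  27,35,46.82,54,57,60, 69,80, 86] 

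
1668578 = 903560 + 765018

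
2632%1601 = 1031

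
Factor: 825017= 825017^1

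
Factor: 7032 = 2^3*3^1*293^1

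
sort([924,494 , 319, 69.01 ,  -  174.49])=[ - 174.49,69.01 , 319 , 494, 924]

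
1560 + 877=2437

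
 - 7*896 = - 6272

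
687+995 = 1682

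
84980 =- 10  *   ( - 8498) 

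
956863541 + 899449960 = 1856313501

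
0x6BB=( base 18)55D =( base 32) 1lr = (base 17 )5G6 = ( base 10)1723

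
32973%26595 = 6378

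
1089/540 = 121/60 = 2.02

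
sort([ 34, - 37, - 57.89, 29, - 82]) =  [ - 82,-57.89, - 37,29, 34]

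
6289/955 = 6 + 559/955 = 6.59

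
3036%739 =80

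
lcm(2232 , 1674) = 6696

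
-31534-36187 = -67721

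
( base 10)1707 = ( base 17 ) 5F7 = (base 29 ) 20P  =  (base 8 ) 3253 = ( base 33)1IO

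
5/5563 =5/5563  =  0.00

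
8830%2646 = 892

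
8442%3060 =2322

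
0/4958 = 0 = 0.00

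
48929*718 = 35131022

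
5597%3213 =2384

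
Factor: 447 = 3^1* 149^1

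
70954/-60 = - 1183 + 13/30 = -  1182.57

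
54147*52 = 2815644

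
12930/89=145 + 25/89 = 145.28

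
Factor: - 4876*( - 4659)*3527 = 2^2 *3^1*23^1*53^1 * 1553^1*3527^1= 80123860668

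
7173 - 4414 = 2759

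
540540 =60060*9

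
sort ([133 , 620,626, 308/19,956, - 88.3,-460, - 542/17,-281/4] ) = [-460, - 88.3,- 281/4, - 542/17, 308/19, 133, 620, 626 , 956]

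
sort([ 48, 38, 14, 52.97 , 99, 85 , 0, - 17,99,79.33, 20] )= [ - 17,0,14 , 20, 38,48,52.97,79.33, 85 , 99,99]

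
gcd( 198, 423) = 9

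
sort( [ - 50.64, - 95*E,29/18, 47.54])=[ - 95*E,- 50.64,29/18,  47.54 ]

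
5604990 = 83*67530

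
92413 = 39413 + 53000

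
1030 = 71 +959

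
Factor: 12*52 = 2^4*3^1*13^1 = 624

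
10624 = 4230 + 6394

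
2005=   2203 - 198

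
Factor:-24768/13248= - 23^( - 1)*43^1  =  -  43/23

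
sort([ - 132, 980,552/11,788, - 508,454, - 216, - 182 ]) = [ - 508,  -  216 , - 182, - 132,552/11,454, 788,  980 ] 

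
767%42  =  11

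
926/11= 926/11 = 84.18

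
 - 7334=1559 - 8893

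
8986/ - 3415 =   -  8986/3415 = - 2.63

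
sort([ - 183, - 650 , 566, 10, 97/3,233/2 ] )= [ - 650, - 183, 10, 97/3,233/2, 566]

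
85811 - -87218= 173029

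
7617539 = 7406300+211239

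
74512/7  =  10644 + 4/7= 10644.57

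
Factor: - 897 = - 3^1*13^1*23^1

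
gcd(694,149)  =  1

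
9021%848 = 541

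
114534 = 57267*2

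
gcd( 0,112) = 112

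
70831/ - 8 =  - 8854 +1/8 = -  8853.88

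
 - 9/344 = -9/344 = -0.03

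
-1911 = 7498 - 9409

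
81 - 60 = 21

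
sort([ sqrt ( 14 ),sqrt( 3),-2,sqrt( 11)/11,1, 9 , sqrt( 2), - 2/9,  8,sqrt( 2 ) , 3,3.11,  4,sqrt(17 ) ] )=[ - 2,-2/9,sqrt (11)/11,1,sqrt(2),sqrt ( 2) , sqrt(3), 3,3.11,sqrt(14), 4 , sqrt( 17) , 8,9] 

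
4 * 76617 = 306468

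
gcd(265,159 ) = 53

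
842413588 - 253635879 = 588777709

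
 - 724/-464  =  1+ 65/116 = 1.56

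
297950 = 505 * 590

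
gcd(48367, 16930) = 1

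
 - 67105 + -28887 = -95992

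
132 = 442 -310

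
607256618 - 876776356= - 269519738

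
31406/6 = 15703/3 = 5234.33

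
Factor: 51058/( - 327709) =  - 2^1*7^2*17^ (  -  1)* 37^( - 1) = -98/629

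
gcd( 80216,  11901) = 1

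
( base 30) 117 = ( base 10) 937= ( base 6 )4201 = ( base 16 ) 3A9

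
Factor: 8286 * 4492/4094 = 18610356/2047=2^2*3^1*23^ ( - 1)* 89^( - 1) * 1123^1 *1381^1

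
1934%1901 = 33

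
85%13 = 7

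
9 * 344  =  3096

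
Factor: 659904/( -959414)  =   - 672/977 = - 2^5*3^1*7^1*977^( - 1) 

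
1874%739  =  396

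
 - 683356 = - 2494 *274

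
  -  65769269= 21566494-87335763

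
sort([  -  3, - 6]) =[-6,  -  3 ]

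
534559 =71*7529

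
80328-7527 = 72801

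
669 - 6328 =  - 5659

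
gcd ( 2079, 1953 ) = 63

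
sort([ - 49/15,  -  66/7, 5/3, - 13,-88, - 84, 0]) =[ - 88, - 84, - 13,-66/7, - 49/15,0 , 5/3]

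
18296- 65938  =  -47642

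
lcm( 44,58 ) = 1276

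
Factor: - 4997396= -2^2*29^1*67^1 * 643^1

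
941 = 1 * 941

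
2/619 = 2/619 =0.00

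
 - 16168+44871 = 28703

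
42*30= 1260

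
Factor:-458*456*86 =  - 17960928= -2^5*3^1*19^1*43^1*229^1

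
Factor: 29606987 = 5081^1*5827^1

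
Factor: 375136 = 2^5*19^1*617^1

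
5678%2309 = 1060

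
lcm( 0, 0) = 0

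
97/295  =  97/295  =  0.33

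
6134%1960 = 254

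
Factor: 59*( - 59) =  - 59^2= - 3481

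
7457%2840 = 1777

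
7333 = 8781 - 1448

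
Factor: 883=883^1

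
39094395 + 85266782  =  124361177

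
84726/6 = 14121 = 14121.00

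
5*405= 2025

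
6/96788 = 3/48394 = 0.00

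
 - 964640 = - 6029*160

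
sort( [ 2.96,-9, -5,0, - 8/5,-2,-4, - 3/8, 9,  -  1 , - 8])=[ -9,-8,-5, - 4, - 2  ,-8/5, - 1,-3/8,  0, 2.96, 9]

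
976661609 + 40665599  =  1017327208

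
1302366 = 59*22074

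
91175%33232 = 24711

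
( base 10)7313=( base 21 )GC5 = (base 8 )16221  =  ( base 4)1302101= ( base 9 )11025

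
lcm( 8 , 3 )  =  24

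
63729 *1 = 63729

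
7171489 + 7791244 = 14962733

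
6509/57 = 6509/57 = 114.19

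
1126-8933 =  - 7807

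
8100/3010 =2 + 208/301 = 2.69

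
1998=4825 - 2827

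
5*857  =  4285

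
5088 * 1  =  5088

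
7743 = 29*267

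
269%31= 21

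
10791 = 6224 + 4567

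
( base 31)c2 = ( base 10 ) 374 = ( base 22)h0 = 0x176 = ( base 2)101110110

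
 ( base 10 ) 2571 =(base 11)1A28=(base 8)5013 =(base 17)8f4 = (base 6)15523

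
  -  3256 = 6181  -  9437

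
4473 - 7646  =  -3173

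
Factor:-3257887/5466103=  - 37^1*191^1*  461^1 * 5466103^( - 1)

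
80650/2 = 40325 = 40325.00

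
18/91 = 18/91  =  0.20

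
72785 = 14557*5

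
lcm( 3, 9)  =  9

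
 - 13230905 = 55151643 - 68382548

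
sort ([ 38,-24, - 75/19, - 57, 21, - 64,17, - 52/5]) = [-64, - 57, - 24, - 52/5, - 75/19,  17, 21, 38 ]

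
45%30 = 15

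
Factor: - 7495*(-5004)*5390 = 202151842200 = 2^3*3^2 * 5^2*7^2 * 11^1*139^1*1499^1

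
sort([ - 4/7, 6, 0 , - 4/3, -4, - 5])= [ - 5  , - 4, - 4/3 , - 4/7 , 0, 6]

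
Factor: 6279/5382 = 2^( - 1)*3^ ( - 1)*7^1 = 7/6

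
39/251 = 39/251= 0.16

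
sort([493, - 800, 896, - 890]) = [ - 890, - 800,493,896]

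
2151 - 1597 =554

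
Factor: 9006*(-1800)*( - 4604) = 74634523200 = 2^6*3^3*5^2*19^1*79^1*1151^1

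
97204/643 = 151 + 111/643 = 151.17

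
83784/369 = 27928/123 = 227.06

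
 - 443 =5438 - 5881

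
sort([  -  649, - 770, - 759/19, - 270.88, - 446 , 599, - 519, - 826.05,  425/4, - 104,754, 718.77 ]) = [  -  826.05, - 770, - 649, - 519,  -  446 , - 270.88, - 104,  -  759/19, 425/4,599,718.77,754 ]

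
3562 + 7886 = 11448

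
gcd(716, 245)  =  1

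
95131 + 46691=141822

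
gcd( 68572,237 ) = 79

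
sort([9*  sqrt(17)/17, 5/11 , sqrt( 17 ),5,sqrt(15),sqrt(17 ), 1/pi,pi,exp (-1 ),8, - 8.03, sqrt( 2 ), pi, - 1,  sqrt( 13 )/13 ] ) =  [ - 8.03, - 1, sqrt(13 )/13,1/pi,exp( - 1 ),5/11,sqrt( 2 ),9 * sqrt(17)/17,pi,  pi,sqrt(15), sqrt(17 ), sqrt (17 ), 5,8 ] 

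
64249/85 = 64249/85 = 755.87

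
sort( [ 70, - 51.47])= [ - 51.47, 70 ]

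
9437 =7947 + 1490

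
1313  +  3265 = 4578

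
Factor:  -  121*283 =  - 11^2*283^1=-  34243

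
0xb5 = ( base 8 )265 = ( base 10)181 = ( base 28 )6d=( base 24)7d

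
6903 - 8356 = -1453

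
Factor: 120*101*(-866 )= - 2^4*3^1*5^1*  101^1 * 433^1 =- 10495920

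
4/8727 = 4/8727= 0.00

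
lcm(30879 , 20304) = 1482192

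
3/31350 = 1/10450 = 0.00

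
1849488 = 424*4362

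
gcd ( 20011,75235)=1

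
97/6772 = 97/6772 = 0.01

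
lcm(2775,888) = 22200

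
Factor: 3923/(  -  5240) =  - 2^(- 3 )*5^ (- 1)*131^( - 1 )*3923^1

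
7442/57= 130 + 32/57 =130.56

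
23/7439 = 23/7439 = 0.00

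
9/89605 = 9/89605=   0.00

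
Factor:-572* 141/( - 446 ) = 2^1 * 3^1*11^1*13^1*47^1*223^( - 1)=40326/223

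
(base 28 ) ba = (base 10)318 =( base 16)13E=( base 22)ea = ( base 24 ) D6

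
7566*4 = 30264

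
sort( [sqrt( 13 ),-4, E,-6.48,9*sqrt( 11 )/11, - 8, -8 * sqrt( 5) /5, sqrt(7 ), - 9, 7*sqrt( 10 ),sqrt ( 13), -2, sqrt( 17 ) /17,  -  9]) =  [-9, - 9, - 8, - 6.48, -4,- 8*sqrt(5 )/5, -2, sqrt( 17 )/17,sqrt(7 ),9*sqrt(  11) /11,E,sqrt( 13 ), sqrt(13 ), 7*sqrt(10 ) ]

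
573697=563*1019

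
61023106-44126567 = 16896539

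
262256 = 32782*8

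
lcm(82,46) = 1886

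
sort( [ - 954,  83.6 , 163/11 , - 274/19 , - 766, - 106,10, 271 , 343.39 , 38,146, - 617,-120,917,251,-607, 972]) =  [ - 954 ,- 766,-617, - 607, - 120, - 106 ,-274/19,  10 , 163/11,38, 83.6, 146, 251,271 , 343.39,917, 972 ] 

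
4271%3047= 1224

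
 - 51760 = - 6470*8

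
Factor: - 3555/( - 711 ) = 5^1 = 5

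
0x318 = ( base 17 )2CA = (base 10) 792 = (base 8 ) 1430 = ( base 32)OO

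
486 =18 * 27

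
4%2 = 0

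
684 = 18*38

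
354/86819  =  354/86819 = 0.00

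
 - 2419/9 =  - 2419/9 = - 268.78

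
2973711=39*76249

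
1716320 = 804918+911402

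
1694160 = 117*14480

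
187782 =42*4471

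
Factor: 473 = 11^1*43^1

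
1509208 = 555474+953734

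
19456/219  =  88 + 184/219=88.84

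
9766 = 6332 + 3434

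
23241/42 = 553+5/14 = 553.36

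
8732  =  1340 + 7392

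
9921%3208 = 297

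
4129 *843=3480747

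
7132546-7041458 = 91088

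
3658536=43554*84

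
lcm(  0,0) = 0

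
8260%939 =748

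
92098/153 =92098/153= 601.95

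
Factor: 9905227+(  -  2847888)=7057339^1 = 7057339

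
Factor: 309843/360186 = 597/694 = 2^ ( - 1 ) * 3^1 * 199^1*347^ ( - 1) 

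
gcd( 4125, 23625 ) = 375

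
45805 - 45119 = 686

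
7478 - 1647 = 5831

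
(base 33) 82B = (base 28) B5P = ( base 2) 10001001010101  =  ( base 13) 4001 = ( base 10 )8789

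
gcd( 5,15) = 5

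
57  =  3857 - 3800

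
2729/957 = 2729/957 = 2.85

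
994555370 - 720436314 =274119056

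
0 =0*644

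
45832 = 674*68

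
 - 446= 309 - 755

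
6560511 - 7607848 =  - 1047337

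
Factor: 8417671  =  997^1 *8443^1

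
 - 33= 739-772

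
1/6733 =1/6733 = 0.00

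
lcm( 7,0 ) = 0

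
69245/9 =7693  +  8/9 = 7693.89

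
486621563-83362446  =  403259117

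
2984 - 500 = 2484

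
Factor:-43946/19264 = - 2^( - 5)* 73^1= -  73/32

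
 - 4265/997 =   -  4265/997 = - 4.28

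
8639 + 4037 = 12676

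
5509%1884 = 1741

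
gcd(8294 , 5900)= 2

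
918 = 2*459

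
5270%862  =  98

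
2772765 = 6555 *423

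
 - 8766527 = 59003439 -67769966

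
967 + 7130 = 8097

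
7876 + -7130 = 746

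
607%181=64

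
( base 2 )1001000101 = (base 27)le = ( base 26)M9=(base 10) 581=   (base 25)n6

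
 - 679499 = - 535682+  -  143817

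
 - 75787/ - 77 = 75787/77 = 984.25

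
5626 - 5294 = 332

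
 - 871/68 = -871/68  =  - 12.81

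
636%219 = 198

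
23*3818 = 87814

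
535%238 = 59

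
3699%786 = 555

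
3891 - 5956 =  -2065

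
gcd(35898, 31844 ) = 2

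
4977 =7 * 711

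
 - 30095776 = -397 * 75808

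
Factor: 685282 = 2^1*13^1*26357^1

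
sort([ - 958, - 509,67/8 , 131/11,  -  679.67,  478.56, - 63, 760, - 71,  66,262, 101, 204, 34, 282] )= [-958, - 679.67, - 509, - 71, - 63,67/8,131/11,34, 66, 101, 204, 262, 282, 478.56, 760]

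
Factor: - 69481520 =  - 2^4*5^1*107^1*8117^1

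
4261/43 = 99  +  4/43 = 99.09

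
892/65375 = 892/65375 = 0.01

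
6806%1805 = 1391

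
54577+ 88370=142947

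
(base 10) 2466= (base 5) 34331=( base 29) 2r1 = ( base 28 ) 342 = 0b100110100010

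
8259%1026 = 51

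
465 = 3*155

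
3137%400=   337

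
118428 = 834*142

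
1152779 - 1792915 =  - 640136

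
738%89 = 26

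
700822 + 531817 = 1232639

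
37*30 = 1110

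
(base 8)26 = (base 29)M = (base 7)31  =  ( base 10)22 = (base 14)18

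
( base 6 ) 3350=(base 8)1422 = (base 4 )30102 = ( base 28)102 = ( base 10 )786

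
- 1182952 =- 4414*268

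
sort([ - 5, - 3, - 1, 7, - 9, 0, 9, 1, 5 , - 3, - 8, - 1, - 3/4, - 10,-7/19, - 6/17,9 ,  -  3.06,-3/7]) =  [ - 10,-9, - 8, - 5 , - 3.06, - 3, -3,-1, - 1, - 3/4 ,-3/7,-7/19, - 6/17, 0, 1,5, 7, 9,9]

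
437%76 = 57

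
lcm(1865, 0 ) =0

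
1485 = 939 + 546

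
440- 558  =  -118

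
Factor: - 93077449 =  - 8501^1*10949^1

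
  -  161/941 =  - 1 + 780/941 = -  0.17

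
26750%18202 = 8548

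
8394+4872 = 13266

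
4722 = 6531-1809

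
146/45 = 3 + 11/45 = 3.24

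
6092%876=836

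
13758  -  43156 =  - 29398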